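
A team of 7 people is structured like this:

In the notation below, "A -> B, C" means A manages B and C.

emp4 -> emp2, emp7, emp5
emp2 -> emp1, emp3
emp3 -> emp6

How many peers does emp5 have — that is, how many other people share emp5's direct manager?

emp5 reports to emp4. emp4's other direct reports are emp2, emp7 — 2 peers.

2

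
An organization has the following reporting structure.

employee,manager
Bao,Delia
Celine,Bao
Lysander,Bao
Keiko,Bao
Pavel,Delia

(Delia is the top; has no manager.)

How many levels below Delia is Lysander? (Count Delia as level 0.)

Chain from Lysander up to Delia: Lysander → Bao → Delia. That is 2 steps up, so Lysander is 2 levels below Delia.

2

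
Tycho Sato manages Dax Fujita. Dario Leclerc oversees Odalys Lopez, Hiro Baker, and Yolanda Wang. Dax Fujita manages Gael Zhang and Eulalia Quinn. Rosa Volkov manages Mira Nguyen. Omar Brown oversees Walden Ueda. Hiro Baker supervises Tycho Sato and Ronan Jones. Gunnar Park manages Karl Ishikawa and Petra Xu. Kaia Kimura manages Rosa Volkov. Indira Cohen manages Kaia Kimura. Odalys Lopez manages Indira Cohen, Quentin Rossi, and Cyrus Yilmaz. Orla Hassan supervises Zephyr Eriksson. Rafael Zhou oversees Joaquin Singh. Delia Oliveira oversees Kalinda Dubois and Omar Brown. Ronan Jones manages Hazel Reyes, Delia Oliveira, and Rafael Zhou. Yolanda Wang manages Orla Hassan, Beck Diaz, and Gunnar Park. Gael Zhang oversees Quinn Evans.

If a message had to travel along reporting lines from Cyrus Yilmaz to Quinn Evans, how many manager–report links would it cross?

Cyrus Yilmaz is 2 levels below Dario Leclerc, and Quinn Evans is 5 levels below Dario Leclerc (their lowest common manager). The shortest path runs up from Cyrus Yilmaz to Dario Leclerc and back down to Quinn Evans: 2 + 5 = 7 links.

7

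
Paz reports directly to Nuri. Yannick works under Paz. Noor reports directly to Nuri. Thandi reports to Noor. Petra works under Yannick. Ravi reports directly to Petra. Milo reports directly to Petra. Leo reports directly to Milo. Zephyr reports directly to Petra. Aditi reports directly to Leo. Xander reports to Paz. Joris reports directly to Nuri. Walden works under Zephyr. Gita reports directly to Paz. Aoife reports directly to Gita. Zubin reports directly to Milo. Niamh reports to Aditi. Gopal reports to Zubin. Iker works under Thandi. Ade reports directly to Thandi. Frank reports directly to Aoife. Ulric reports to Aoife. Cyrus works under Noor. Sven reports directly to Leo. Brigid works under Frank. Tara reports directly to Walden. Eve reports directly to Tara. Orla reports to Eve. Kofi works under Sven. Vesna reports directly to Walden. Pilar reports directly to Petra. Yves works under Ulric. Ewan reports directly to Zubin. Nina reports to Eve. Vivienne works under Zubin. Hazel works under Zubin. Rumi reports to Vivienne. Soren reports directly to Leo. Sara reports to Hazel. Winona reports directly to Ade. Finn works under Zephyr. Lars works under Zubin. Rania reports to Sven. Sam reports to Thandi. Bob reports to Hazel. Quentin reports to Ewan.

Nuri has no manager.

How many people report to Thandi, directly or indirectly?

4

Thandi directly manages Iker, Ade, Sam. Iker has no reports. Under Ade: Winona (1). Sam has no reports. So Thandi's organization is 3 direct reports plus everyone under them: 1 + 2 + 1 = 4.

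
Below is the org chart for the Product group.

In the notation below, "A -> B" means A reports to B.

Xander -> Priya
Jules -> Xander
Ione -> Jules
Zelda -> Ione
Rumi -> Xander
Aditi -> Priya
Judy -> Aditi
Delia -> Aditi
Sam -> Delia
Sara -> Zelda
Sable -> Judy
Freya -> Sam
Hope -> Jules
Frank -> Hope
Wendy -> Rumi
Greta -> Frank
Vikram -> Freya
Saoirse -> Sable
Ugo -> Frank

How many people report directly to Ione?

Ione directly manages Zelda. That is 1 direct report.

1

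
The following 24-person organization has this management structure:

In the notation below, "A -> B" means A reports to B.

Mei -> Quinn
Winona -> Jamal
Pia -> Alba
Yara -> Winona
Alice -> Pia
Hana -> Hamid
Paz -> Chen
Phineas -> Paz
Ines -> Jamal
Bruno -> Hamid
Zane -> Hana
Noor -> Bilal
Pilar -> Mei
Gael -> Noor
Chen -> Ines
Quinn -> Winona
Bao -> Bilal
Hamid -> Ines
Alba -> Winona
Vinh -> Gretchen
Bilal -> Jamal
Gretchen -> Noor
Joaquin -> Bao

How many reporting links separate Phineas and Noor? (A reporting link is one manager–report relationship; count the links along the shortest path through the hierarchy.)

Phineas is 4 levels below Jamal, and Noor is 2 levels below Jamal (their lowest common manager). The shortest path runs up from Phineas to Jamal and back down to Noor: 4 + 2 = 6 links.

6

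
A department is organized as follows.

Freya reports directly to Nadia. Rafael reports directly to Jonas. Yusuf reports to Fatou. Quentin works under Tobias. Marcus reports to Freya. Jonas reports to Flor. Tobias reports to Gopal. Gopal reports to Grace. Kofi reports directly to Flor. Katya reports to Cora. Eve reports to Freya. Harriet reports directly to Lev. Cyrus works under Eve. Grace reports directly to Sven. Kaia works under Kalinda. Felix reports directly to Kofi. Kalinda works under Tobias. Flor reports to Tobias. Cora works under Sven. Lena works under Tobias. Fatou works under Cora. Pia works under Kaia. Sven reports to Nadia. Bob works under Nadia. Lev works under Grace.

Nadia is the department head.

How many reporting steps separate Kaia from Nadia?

Chain from Kaia up to Nadia: Kaia → Kalinda → Tobias → Gopal → Grace → Sven → Nadia. That is 6 steps up, so Kaia is 6 levels below Nadia.

6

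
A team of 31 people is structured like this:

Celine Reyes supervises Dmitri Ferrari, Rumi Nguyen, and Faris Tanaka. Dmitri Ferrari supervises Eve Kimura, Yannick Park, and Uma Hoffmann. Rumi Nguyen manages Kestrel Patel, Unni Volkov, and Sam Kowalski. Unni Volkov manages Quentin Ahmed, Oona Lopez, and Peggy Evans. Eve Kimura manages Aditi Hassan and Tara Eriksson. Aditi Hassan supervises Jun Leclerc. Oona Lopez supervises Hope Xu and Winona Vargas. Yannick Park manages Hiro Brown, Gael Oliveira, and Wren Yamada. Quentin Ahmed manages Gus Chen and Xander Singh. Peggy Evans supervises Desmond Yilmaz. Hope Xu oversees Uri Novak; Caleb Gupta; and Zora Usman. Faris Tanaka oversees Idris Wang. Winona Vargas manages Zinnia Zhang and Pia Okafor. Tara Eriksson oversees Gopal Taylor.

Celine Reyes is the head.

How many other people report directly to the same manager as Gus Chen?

Gus Chen reports to Quentin Ahmed. Quentin Ahmed's other direct reports are Xander Singh — 1 peer.

1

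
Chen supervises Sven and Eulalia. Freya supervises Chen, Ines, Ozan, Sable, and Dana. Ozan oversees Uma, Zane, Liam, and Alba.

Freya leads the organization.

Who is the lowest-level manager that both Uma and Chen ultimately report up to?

Freya

Uma's chain of managers is Ozan, Freya. Chen's chain of managers is Freya. The first manager that appears in both chains is Freya.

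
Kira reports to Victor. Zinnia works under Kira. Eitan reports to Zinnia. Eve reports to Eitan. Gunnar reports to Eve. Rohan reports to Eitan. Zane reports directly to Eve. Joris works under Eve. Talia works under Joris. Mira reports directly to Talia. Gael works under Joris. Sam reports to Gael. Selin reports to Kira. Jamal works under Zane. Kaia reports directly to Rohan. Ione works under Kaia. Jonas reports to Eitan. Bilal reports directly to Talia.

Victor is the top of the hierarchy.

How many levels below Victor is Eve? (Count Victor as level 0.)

Chain from Eve up to Victor: Eve → Eitan → Zinnia → Kira → Victor. That is 4 steps up, so Eve is 4 levels below Victor.

4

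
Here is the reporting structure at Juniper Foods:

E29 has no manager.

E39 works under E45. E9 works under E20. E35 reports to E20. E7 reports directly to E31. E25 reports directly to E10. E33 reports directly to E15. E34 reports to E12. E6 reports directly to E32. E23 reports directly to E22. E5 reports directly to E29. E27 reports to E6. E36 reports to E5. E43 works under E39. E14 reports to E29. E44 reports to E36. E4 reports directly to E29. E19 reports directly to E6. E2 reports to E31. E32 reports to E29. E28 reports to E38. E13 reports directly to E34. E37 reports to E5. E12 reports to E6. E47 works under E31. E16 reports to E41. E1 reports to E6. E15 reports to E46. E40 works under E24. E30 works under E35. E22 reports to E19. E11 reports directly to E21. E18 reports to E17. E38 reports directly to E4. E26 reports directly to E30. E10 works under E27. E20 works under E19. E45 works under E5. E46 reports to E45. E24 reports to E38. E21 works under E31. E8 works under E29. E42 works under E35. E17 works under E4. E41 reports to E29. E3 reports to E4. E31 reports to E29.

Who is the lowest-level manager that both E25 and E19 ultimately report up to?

E6

E25's chain of managers is E10, E27, E6, E32, E29. E19's chain of managers is E6, E32, E29. The first manager that appears in both chains is E6.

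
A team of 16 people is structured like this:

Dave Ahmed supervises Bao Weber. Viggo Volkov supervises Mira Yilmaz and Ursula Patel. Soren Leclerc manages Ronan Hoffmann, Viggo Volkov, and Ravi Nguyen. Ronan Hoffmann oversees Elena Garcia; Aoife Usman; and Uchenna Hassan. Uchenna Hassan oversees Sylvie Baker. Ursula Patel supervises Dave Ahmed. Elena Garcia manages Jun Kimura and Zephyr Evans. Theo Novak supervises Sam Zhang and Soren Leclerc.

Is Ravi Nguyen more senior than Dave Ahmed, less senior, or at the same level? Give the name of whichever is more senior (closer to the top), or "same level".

Ravi Nguyen

Ravi Nguyen is 2 levels below Theo Novak; Dave Ahmed is 4. Ravi Nguyen is higher.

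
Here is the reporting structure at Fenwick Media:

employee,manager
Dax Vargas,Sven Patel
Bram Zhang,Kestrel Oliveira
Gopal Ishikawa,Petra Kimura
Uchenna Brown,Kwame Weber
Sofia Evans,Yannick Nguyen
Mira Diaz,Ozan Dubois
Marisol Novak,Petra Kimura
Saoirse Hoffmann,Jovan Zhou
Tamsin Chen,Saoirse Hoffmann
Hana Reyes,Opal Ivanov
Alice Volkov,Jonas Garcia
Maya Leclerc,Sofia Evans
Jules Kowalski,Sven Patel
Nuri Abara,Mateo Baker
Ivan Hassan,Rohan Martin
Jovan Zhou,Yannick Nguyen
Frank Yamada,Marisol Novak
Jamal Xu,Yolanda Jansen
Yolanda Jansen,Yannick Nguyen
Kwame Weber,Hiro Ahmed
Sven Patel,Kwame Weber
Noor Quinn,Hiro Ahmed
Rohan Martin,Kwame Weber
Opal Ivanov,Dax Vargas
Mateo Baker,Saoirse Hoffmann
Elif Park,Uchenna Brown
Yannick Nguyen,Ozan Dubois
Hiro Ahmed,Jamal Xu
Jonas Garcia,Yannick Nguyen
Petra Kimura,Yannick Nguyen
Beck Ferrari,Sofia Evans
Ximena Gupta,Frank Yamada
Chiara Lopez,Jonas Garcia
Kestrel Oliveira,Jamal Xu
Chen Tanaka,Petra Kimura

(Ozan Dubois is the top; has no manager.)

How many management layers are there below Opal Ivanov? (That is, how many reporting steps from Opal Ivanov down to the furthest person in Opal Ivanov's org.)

1

The longest chain under Opal Ivanov runs Opal Ivanov → Hana Reyes, which is 1 level below Opal Ivanov.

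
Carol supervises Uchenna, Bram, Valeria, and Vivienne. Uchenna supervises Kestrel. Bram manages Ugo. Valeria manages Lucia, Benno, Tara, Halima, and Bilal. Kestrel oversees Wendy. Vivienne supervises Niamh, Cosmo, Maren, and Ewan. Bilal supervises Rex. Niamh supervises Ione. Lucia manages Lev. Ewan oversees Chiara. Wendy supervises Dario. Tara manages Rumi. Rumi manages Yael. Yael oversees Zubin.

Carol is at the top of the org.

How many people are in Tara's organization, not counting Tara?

Tara directly manages Rumi. Under Rumi: Yael, Zubin (2). That's 3 in total.

3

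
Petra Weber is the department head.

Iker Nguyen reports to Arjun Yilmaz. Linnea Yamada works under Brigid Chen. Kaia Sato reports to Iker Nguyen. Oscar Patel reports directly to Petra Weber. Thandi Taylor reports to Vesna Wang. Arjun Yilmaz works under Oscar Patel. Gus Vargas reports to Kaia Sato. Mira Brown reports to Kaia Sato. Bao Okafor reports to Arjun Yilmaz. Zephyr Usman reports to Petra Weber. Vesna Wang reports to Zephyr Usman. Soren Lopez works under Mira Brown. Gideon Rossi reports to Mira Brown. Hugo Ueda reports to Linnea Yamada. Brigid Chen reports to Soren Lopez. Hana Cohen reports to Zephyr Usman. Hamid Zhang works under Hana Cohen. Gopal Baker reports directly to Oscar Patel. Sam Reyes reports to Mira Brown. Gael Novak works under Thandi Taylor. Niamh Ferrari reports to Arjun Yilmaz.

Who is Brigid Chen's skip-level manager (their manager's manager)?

Brigid Chen reports to Soren Lopez, and Soren Lopez reports to Mira Brown. So Brigid Chen's skip-level manager is Mira Brown.

Mira Brown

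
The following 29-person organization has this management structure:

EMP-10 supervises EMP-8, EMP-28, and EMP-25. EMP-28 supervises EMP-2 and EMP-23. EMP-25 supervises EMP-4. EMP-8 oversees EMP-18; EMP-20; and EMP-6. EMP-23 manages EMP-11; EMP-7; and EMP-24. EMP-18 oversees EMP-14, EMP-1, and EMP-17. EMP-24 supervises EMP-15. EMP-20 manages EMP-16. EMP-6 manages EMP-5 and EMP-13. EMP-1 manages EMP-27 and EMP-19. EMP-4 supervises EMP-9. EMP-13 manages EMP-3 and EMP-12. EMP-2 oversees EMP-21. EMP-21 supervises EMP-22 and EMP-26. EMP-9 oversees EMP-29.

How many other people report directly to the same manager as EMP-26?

EMP-26 reports to EMP-21. EMP-21's other direct reports are EMP-22 — 1 peer.

1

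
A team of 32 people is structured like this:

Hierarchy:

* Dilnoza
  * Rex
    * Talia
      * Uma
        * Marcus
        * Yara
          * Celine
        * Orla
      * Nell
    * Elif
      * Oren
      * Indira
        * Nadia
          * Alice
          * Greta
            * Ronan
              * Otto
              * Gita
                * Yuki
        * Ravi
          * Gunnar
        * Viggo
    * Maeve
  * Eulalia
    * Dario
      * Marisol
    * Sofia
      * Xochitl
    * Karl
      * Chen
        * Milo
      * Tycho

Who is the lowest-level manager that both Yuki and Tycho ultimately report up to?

Dilnoza

Yuki's chain of managers is Gita, Ronan, Greta, Nadia, Indira, Elif, Rex, Dilnoza. Tycho's chain of managers is Karl, Eulalia, Dilnoza. The first manager that appears in both chains is Dilnoza.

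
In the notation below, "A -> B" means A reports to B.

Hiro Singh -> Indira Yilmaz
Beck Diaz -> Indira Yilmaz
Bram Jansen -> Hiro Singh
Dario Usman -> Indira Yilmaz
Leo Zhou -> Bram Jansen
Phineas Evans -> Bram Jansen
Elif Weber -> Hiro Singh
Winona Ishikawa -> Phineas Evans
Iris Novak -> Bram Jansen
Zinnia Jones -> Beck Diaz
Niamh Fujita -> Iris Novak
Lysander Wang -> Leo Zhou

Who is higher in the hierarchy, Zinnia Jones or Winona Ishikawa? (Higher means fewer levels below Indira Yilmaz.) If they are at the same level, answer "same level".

Zinnia Jones

Zinnia Jones is 2 levels below Indira Yilmaz; Winona Ishikawa is 4. Zinnia Jones is higher.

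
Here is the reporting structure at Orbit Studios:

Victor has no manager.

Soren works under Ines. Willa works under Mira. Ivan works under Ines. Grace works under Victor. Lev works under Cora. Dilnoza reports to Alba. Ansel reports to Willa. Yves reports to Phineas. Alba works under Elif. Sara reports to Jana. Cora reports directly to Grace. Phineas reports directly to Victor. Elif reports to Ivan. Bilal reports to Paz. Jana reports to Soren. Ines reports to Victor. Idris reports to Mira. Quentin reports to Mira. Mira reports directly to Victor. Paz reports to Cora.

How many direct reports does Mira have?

Mira directly manages Idris, Willa, Quentin. That is 3 direct reports.

3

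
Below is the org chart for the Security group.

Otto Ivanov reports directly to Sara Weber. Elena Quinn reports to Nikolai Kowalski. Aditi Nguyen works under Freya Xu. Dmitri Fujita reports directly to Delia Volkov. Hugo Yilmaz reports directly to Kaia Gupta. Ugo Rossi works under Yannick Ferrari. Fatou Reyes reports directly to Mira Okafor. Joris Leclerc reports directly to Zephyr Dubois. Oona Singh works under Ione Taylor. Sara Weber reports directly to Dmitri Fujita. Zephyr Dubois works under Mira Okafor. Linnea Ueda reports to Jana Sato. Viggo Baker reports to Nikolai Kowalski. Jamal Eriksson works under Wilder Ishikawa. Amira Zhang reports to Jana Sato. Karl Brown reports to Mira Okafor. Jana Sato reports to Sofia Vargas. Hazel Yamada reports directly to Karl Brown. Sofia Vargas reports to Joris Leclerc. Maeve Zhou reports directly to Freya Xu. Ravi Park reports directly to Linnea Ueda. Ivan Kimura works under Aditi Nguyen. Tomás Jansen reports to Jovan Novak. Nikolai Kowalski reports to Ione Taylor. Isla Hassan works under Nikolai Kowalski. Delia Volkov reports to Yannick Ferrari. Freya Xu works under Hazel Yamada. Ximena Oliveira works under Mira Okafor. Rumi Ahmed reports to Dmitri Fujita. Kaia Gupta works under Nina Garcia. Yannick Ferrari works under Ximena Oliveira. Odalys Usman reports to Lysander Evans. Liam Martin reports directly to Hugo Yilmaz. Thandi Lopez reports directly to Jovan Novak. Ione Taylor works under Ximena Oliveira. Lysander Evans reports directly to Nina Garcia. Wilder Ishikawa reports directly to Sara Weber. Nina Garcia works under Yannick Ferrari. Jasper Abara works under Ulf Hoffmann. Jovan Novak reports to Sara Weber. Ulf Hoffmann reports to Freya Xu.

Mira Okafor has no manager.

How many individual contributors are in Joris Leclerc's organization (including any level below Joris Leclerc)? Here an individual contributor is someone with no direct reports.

The people in Joris Leclerc's organization with no one reporting to them are Amira Zhang, Ravi Park. That is 2.

2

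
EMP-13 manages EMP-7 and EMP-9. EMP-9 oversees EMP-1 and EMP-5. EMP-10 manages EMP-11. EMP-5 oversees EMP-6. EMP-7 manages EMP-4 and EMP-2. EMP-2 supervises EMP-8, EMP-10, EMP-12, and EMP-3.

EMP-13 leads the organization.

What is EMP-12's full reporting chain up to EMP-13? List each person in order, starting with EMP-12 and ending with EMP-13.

EMP-12 reports to EMP-2. EMP-2 reports to EMP-7. EMP-7 reports to EMP-13. EMP-13 is at the top.

EMP-12 -> EMP-2 -> EMP-7 -> EMP-13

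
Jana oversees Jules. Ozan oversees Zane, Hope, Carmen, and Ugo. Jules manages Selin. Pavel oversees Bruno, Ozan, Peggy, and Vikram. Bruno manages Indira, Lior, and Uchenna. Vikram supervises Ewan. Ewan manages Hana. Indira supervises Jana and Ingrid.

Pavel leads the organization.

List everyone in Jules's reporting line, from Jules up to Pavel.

Jules -> Jana -> Indira -> Bruno -> Pavel

Jules reports to Jana. Jana reports to Indira. Indira reports to Bruno. Bruno reports to Pavel. Pavel is at the top.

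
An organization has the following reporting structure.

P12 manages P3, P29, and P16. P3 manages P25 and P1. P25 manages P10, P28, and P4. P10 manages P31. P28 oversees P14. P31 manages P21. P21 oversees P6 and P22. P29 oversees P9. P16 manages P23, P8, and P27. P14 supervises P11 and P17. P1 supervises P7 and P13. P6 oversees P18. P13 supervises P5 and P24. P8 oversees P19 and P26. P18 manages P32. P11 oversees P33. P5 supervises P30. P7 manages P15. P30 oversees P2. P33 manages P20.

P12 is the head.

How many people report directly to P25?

3

P25 directly manages P10, P28, P4. That is 3 direct reports.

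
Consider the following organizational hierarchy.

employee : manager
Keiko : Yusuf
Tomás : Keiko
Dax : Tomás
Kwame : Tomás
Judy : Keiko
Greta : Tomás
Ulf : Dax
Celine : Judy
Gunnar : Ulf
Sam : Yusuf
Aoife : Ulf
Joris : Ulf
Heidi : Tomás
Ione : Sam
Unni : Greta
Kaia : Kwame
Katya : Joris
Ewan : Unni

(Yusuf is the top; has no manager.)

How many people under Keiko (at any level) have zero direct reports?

7

The people in Keiko's organization with no one reporting to them are Celine, Heidi, Ewan, Kaia, Katya, Aoife, Gunnar. That is 7.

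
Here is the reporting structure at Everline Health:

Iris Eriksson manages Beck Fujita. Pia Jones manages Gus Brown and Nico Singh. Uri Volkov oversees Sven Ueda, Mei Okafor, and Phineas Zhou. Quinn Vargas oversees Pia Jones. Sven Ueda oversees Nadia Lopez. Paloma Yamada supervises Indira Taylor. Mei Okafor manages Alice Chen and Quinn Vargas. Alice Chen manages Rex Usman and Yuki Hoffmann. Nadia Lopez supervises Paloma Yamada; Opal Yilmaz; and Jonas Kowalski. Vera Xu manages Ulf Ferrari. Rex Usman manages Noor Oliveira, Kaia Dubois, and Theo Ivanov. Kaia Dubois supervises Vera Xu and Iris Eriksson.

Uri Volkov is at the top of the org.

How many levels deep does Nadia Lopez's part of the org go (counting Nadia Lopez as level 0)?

2

The longest chain under Nadia Lopez runs Nadia Lopez → Paloma Yamada → Indira Taylor, which is 2 levels below Nadia Lopez.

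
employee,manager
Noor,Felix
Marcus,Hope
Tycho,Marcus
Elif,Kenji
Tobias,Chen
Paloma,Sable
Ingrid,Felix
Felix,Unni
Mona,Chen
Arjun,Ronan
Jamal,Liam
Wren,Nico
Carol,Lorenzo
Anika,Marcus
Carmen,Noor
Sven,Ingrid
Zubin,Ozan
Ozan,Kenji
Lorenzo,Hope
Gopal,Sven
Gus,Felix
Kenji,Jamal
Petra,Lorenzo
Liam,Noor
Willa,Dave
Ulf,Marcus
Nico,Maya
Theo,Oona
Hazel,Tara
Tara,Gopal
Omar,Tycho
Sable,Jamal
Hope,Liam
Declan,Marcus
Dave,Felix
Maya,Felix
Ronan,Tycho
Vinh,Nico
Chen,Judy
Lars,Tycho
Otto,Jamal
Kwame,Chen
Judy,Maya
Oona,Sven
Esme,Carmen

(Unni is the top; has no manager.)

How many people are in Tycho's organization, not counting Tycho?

4

Tycho directly manages Lars, Ronan, Omar. Lars has no reports. Under Ronan: Arjun (1). Omar has no reports. So Tycho's organization is 3 direct reports plus everyone under them: 1 + 2 + 1 = 4.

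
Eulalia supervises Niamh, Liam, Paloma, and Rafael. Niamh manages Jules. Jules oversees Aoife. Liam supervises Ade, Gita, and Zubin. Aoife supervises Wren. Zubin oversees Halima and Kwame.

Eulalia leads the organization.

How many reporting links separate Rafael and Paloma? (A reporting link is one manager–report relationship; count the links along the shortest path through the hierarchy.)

2

Rafael is 1 level below Eulalia, and Paloma is 1 level below Eulalia (their lowest common manager). The shortest path runs up from Rafael to Eulalia and back down to Paloma: 1 + 1 = 2 links.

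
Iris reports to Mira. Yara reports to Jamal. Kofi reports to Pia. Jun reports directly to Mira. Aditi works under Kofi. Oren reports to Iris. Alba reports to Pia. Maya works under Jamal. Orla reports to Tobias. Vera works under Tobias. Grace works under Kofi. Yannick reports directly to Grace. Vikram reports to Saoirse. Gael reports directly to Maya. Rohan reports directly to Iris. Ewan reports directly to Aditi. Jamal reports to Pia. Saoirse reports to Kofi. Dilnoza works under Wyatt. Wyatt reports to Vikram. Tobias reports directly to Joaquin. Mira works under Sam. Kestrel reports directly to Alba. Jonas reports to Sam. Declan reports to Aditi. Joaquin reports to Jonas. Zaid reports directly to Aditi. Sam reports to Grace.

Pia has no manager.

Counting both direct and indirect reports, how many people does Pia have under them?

Pia directly manages Kofi, Alba, Jamal. Under Kofi: Aditi, Ewan, Declan, Zaid, Grace, Yannick, Sam, Mira, Jun, Iris, Oren, Rohan, Jonas, Joaquin, Tobias, Vera, Orla, Saoirse, Vikram, Wyatt, Dilnoza (21). Under Alba: Kestrel (1). Under Jamal: Maya, Gael, Yara (3). So Pia's organization is 3 direct reports plus everyone under them: 22 + 2 + 4 = 28.

28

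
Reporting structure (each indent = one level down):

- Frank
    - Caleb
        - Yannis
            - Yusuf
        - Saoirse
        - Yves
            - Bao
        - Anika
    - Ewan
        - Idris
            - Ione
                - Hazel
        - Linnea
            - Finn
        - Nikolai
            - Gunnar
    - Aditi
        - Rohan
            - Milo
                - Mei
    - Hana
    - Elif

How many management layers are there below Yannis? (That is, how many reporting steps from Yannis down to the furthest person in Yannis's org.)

The longest chain under Yannis runs Yannis → Yusuf, which is 1 level below Yannis.

1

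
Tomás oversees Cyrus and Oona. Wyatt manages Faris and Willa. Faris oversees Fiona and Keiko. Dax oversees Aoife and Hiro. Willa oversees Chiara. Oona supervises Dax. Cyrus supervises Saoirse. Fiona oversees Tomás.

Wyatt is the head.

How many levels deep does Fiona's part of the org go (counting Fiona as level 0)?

4

The longest chain under Fiona runs Fiona → Tomás → Oona → Dax → Hiro, which is 4 levels below Fiona.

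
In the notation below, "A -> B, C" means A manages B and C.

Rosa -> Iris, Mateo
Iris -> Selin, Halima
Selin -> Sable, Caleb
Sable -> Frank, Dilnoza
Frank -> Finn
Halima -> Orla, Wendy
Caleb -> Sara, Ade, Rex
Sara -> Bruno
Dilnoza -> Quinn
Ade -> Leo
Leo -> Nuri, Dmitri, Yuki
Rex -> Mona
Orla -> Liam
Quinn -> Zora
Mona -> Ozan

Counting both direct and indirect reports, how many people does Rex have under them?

2

Rex directly manages Mona. Under Mona: Ozan (1). That's 2 in total.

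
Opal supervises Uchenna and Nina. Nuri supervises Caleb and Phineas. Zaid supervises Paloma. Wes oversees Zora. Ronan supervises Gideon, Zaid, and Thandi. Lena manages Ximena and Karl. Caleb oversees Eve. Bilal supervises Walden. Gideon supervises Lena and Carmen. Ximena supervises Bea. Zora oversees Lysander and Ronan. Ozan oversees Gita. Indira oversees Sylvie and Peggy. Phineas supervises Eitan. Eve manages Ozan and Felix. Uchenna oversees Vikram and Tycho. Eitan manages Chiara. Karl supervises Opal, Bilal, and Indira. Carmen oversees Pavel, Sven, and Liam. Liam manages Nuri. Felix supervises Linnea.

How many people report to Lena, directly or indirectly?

Lena directly manages Karl, Ximena. Under Karl: Bilal, Walden, Indira, Sylvie, Peggy, Opal, Nina, Uchenna, Tycho, Vikram (10). Under Ximena: Bea (1). So Lena's organization is 2 direct reports plus everyone under them: 11 + 2 = 13.

13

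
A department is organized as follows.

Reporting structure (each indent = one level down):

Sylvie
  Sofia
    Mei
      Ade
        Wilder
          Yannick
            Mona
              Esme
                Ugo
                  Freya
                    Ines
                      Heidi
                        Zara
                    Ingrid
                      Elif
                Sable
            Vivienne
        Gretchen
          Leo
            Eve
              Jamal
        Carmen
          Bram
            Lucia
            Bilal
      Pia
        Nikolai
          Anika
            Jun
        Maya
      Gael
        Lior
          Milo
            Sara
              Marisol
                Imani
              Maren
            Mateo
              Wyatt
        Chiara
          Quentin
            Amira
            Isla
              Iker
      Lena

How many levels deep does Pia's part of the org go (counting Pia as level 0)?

The longest chain under Pia runs Pia → Nikolai → Anika → Jun, which is 3 levels below Pia.

3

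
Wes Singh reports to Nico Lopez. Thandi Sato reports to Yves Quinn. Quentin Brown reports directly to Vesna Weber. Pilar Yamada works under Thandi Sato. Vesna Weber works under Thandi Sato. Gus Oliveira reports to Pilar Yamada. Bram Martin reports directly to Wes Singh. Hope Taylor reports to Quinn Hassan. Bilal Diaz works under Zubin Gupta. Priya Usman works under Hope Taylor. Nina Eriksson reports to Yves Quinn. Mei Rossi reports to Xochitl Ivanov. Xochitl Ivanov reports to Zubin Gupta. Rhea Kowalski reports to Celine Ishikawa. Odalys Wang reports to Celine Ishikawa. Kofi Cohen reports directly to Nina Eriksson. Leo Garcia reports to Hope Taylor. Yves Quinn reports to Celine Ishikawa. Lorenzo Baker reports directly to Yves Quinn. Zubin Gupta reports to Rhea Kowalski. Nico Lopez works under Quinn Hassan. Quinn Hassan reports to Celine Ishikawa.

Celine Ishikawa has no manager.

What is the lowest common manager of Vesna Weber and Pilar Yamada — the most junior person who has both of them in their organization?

Vesna Weber's chain of managers is Thandi Sato, Yves Quinn, Celine Ishikawa. Pilar Yamada's chain of managers is Thandi Sato, Yves Quinn, Celine Ishikawa. The first manager that appears in both chains is Thandi Sato.

Thandi Sato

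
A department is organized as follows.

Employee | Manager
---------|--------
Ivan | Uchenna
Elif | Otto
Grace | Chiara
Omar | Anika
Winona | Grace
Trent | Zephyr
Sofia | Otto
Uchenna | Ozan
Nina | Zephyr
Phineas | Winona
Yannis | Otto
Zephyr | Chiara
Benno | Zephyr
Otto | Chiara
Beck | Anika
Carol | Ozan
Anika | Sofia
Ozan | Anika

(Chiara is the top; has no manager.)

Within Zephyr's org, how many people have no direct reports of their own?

3

The people in Zephyr's organization with no one reporting to them are Trent, Nina, Benno. That is 3.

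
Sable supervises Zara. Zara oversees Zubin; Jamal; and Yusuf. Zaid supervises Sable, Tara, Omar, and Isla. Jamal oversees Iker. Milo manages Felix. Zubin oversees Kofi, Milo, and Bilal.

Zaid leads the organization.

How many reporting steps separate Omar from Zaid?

Chain from Omar up to Zaid: Omar → Zaid. That is 1 step up, so Omar is 1 level below Zaid.

1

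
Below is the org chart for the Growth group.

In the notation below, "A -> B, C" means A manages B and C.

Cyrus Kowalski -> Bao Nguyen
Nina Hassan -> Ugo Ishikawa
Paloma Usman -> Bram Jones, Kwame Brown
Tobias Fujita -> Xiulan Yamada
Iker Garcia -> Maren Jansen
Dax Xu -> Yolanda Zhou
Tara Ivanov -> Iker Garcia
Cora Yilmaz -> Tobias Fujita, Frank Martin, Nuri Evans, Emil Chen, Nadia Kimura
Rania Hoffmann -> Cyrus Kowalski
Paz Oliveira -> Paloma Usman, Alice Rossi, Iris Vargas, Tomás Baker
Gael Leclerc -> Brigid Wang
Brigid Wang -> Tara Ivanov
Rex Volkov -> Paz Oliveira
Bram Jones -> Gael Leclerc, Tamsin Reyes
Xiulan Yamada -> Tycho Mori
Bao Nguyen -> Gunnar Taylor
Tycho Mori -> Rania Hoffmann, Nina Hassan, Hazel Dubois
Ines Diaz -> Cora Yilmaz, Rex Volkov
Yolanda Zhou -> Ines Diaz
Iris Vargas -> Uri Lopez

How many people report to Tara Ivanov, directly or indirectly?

Tara Ivanov directly manages Iker Garcia. Under Iker Garcia: Maren Jansen (1). That's 2 in total.

2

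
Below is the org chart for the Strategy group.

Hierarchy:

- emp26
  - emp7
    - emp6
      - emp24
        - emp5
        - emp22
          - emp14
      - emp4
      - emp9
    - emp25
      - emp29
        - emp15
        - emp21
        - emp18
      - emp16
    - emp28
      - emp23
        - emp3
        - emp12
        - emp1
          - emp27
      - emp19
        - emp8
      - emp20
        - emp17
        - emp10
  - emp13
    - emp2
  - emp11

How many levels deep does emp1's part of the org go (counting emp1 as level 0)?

The longest chain under emp1 runs emp1 → emp27, which is 1 level below emp1.

1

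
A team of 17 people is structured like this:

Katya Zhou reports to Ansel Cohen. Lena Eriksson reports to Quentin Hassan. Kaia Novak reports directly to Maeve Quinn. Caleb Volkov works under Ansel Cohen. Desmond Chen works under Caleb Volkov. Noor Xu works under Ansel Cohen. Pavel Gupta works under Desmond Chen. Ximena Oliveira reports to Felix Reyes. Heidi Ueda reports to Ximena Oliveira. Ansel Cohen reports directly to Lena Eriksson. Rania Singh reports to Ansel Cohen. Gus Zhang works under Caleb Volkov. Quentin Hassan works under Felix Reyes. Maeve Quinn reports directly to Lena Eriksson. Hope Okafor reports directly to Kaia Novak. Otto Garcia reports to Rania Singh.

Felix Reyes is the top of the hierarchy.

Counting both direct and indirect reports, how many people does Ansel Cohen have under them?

8

Ansel Cohen directly manages Rania Singh, Caleb Volkov, Noor Xu, Katya Zhou. Under Rania Singh: Otto Garcia (1). Under Caleb Volkov: Desmond Chen, Pavel Gupta, Gus Zhang (3). Noor Xu has no reports. Katya Zhou has no reports. So Ansel Cohen's organization is 4 direct reports plus everyone under them: 2 + 4 + 1 + 1 = 8.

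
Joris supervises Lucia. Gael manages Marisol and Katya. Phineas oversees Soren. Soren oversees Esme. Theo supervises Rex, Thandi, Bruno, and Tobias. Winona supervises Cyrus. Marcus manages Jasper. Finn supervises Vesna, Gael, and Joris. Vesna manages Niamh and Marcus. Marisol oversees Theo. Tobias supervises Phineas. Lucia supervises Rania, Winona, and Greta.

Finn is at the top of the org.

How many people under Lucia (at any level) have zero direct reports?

The people in Lucia's organization with no one reporting to them are Greta, Cyrus, Rania. That is 3.

3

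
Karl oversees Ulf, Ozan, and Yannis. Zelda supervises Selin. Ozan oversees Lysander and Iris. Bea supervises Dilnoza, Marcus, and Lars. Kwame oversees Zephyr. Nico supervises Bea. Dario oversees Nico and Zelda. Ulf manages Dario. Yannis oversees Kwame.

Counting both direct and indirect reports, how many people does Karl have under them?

Karl directly manages Ulf, Ozan, Yannis. Under Ulf: Dario, Zelda, Selin, Nico, Bea, Lars, Marcus, Dilnoza (8). Under Ozan: Iris, Lysander (2). Under Yannis: Kwame, Zephyr (2). So Karl's organization is 3 direct reports plus everyone under them: 9 + 3 + 3 = 15.

15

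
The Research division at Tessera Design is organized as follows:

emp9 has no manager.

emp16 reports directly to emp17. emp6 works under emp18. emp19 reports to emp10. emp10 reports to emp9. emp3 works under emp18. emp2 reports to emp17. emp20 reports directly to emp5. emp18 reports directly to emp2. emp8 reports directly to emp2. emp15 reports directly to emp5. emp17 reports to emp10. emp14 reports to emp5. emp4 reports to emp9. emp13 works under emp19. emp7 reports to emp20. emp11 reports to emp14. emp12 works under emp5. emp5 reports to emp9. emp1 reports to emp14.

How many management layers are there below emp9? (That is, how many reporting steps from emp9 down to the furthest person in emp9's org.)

5

The longest chain under emp9 runs emp9 → emp10 → emp17 → emp2 → emp18 → emp6, which is 5 levels below emp9.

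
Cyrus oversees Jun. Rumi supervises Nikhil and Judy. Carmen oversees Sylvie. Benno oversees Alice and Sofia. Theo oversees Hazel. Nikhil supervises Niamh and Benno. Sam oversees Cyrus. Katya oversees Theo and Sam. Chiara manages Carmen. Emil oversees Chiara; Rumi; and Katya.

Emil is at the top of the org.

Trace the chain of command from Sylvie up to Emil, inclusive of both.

Sylvie -> Carmen -> Chiara -> Emil

Sylvie reports to Carmen. Carmen reports to Chiara. Chiara reports to Emil. Emil is at the top.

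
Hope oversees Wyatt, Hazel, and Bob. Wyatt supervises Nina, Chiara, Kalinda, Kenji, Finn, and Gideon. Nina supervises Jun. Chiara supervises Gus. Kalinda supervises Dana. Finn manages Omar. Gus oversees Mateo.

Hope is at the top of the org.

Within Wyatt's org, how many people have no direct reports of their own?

The people in Wyatt's organization with no one reporting to them are Gideon, Omar, Kenji, Dana, Mateo, Jun. That is 6.

6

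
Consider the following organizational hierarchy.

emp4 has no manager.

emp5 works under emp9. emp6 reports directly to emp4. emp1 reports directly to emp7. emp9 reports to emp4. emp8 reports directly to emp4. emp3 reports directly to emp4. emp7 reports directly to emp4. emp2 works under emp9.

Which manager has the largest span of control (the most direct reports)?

emp4

Direct-report counts: emp4 has 5; emp7 has 1; emp9 has 2. The largest is 5, held by emp4.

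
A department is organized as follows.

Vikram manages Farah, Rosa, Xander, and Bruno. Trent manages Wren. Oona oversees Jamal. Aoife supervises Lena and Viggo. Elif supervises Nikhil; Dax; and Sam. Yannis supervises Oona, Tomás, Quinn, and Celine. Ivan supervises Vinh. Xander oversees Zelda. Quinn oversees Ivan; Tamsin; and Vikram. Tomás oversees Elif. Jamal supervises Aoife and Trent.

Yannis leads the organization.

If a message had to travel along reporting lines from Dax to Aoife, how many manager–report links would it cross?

6

Dax is 3 levels below Yannis, and Aoife is 3 levels below Yannis (their lowest common manager). The shortest path runs up from Dax to Yannis and back down to Aoife: 3 + 3 = 6 links.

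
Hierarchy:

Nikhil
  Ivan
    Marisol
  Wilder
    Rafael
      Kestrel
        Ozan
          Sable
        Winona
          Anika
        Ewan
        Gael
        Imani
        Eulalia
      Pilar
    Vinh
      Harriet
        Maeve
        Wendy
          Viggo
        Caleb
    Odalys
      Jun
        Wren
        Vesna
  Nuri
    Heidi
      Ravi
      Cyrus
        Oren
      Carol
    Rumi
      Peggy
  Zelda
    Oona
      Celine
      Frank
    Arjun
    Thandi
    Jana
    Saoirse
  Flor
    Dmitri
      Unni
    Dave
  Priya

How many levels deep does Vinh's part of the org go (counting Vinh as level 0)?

3

The longest chain under Vinh runs Vinh → Harriet → Wendy → Viggo, which is 3 levels below Vinh.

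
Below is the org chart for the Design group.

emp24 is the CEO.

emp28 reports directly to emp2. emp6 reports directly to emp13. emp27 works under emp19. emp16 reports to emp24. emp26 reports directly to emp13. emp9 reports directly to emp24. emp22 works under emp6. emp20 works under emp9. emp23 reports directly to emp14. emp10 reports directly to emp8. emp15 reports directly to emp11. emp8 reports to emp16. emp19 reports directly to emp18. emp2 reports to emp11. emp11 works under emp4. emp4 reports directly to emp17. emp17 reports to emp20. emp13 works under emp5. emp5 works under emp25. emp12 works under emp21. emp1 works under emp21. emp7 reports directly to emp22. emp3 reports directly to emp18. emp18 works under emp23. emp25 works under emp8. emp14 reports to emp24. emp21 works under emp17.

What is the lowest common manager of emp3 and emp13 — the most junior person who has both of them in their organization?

emp3's chain of managers is emp18, emp23, emp14, emp24. emp13's chain of managers is emp5, emp25, emp8, emp16, emp24. The first manager that appears in both chains is emp24.

emp24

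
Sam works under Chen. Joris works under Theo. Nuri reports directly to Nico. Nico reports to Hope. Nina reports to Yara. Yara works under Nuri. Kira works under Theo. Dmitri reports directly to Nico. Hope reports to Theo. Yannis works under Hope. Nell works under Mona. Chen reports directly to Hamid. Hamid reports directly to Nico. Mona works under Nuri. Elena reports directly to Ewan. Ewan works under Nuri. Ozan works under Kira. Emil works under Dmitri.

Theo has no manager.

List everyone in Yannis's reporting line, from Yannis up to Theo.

Yannis reports to Hope. Hope reports to Theo. Theo is at the top.

Yannis -> Hope -> Theo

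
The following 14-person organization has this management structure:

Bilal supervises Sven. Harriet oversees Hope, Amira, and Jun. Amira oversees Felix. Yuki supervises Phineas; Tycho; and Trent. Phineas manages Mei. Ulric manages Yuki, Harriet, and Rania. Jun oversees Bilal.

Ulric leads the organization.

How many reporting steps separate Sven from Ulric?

4

Chain from Sven up to Ulric: Sven → Bilal → Jun → Harriet → Ulric. That is 4 steps up, so Sven is 4 levels below Ulric.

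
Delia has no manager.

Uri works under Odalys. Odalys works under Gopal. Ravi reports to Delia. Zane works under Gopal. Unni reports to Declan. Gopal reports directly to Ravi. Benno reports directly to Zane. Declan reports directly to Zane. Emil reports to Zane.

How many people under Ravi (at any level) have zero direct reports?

The people in Ravi's organization with no one reporting to them are Emil, Benno, Unni, Uri. That is 4.

4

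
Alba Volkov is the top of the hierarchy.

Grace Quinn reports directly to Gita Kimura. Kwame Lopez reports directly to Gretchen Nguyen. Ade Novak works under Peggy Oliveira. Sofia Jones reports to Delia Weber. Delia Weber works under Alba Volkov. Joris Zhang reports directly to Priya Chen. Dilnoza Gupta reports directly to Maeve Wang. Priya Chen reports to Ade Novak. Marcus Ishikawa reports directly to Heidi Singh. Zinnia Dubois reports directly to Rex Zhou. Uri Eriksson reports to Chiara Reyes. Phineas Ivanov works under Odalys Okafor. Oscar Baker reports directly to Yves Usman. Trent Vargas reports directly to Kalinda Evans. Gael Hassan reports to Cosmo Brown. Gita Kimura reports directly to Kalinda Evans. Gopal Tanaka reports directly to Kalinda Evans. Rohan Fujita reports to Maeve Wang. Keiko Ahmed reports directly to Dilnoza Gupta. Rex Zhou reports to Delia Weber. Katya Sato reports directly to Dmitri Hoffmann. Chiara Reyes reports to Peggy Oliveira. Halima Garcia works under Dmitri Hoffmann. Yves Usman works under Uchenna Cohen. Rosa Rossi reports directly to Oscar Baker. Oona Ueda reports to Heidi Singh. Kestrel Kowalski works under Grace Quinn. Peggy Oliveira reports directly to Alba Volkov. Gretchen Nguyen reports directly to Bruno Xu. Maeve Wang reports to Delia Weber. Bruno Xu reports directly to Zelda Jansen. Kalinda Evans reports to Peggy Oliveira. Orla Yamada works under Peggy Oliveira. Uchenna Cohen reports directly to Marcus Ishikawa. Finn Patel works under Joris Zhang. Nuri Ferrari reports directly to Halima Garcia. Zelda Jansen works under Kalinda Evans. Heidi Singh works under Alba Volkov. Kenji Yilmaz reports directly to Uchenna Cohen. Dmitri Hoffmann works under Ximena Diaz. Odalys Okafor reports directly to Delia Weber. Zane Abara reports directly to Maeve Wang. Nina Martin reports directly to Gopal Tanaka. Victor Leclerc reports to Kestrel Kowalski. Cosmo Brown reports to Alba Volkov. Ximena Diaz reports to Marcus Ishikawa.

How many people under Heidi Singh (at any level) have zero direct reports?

5

The people in Heidi Singh's organization with no one reporting to them are Oona Ueda, Katya Sato, Nuri Ferrari, Kenji Yilmaz, Rosa Rossi. That is 5.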